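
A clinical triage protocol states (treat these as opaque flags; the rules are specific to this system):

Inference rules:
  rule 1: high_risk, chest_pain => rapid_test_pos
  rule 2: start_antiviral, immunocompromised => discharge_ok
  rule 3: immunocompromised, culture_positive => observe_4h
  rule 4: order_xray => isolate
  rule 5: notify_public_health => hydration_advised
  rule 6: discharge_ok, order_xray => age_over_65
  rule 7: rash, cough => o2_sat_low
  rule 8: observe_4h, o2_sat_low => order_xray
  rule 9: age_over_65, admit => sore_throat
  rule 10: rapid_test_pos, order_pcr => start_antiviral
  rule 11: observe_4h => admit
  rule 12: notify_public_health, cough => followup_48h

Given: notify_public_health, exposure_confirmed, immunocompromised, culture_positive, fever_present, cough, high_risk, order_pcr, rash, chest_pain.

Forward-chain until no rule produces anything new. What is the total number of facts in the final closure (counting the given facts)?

22

Round 1: rule 1 [high_risk, chest_pain => rapid_test_pos]; rule 3 [immunocompromised, culture_positive => observe_4h]; rule 5 [notify_public_health => hydration_advised]; rule 7 [rash, cough => o2_sat_low]; rule 12 [notify_public_health, cough => followup_48h]. Adds rapid_test_pos, observe_4h, hydration_advised, o2_sat_low, followup_48h.
Round 2: rule 8 [observe_4h, o2_sat_low => order_xray]; rule 10 [rapid_test_pos, order_pcr => start_antiviral]; rule 11 [observe_4h => admit]. Adds order_xray, start_antiviral, admit.
Round 3: rule 2 [start_antiviral, immunocompromised => discharge_ok]; rule 4 [order_xray => isolate]. Adds discharge_ok, isolate.
Round 4: rule 6 [discharge_ok, order_xray => age_over_65]. Adds age_over_65.
Round 5: rule 9 [age_over_65, admit => sore_throat]. Adds sore_throat.
Closure: {admit, age_over_65, chest_pain, cough, culture_positive, discharge_ok, exposure_confirmed, fever_present, followup_48h, high_risk, hydration_advised, immunocompromised, isolate, notify_public_health, o2_sat_low, observe_4h, order_pcr, order_xray, rapid_test_pos, rash, sore_throat, start_antiviral} — 22 facts.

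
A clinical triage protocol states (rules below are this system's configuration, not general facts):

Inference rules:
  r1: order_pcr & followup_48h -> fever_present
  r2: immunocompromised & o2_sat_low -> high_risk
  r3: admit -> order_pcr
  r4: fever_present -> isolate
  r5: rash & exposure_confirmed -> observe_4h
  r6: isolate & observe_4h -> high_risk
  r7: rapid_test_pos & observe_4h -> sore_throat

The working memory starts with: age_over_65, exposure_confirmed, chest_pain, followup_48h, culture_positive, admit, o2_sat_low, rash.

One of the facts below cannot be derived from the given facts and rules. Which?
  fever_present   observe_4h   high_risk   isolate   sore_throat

Round 1: r3 [admit -> order_pcr]; r5 [rash & exposure_confirmed -> observe_4h]. New: order_pcr, observe_4h.
Round 2: r1 [order_pcr & followup_48h -> fever_present]. New: fever_present.
Round 3: r4 [fever_present -> isolate]. New: isolate.
Round 4: r6 [isolate & observe_4h -> high_risk]. New: high_risk.
Derived: high_risk (round 4), observe_4h (round 1), fever_present (round 2), isolate (round 3). sore_throat never appears in any round.

sore_throat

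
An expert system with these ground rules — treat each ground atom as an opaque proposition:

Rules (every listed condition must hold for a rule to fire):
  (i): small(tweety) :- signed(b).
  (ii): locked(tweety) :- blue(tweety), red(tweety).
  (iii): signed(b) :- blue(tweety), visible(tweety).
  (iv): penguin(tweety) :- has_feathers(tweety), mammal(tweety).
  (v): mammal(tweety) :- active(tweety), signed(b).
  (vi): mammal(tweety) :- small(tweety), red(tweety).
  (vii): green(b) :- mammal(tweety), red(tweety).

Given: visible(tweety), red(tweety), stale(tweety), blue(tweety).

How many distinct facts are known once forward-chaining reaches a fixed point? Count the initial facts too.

9

Round 1 fires (ii), (iii), giving locked(tweety), signed(b).
Round 2 fires (i), giving small(tweety).
Round 3 fires (vi), giving mammal(tweety).
Round 4 fires (vii), giving green(b).
Closure: {blue(tweety), green(b), locked(tweety), mammal(tweety), red(tweety), signed(b), small(tweety), stale(tweety), visible(tweety)} — 9 facts.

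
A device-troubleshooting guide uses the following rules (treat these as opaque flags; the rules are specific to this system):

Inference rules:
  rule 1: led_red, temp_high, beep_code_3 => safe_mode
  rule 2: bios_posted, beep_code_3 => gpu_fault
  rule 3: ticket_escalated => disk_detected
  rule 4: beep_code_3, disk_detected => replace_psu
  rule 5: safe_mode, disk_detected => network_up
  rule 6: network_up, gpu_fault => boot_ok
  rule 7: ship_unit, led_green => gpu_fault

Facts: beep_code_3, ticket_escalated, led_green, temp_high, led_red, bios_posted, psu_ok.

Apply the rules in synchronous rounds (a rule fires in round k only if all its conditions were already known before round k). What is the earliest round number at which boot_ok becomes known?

[1] rule 1 [led_red, temp_high, beep_code_3 => safe_mode]; rule 2 [bios_posted, beep_code_3 => gpu_fault]; rule 3 [ticket_escalated => disk_detected]. ⇒ new: safe_mode, gpu_fault, disk_detected.
[2] rule 4 [beep_code_3, disk_detected => replace_psu]; rule 5 [safe_mode, disk_detected => network_up]. ⇒ new: replace_psu, network_up.
[3] rule 6 [network_up, gpu_fault => boot_ok]. ⇒ new: boot_ok.
boot_ok first appears in round 3.

3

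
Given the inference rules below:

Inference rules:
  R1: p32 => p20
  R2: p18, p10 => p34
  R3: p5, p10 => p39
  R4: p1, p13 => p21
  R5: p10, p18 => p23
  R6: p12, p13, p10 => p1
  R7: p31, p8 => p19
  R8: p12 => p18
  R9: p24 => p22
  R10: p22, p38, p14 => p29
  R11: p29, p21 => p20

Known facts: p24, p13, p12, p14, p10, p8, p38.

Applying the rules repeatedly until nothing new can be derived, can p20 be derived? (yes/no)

[1] R6 [p12, p13, p10 => p1]; R8 [p12 => p18]; R9 [p24 => p22]. ⇒ new: p1, p18, p22.
[2] R2 [p18, p10 => p34]; R4 [p1, p13 => p21]; R5 [p10, p18 => p23]; R10 [p22, p38, p14 => p29]. ⇒ new: p34, p21, p23, p29.
[3] R11 [p29, p21 => p20]. ⇒ new: p20.
p20 appears in round 3, so it is derivable.

yes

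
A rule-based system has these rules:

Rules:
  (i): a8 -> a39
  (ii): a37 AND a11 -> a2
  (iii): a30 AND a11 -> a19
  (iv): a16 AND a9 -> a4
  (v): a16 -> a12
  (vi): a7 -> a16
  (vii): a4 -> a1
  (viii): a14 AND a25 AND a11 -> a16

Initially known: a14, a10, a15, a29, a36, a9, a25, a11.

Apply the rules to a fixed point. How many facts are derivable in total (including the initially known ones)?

12

Round 1: (viii) [a14 AND a25 AND a11 -> a16]. New: a16.
Round 2: (iv) [a16 AND a9 -> a4]; (v) [a16 -> a12]. New: a4, a12.
Round 3: (vii) [a4 -> a1]. New: a1.
Closure: {a1, a10, a11, a12, a14, a15, a16, a25, a29, a36, a4, a9} — 12 facts.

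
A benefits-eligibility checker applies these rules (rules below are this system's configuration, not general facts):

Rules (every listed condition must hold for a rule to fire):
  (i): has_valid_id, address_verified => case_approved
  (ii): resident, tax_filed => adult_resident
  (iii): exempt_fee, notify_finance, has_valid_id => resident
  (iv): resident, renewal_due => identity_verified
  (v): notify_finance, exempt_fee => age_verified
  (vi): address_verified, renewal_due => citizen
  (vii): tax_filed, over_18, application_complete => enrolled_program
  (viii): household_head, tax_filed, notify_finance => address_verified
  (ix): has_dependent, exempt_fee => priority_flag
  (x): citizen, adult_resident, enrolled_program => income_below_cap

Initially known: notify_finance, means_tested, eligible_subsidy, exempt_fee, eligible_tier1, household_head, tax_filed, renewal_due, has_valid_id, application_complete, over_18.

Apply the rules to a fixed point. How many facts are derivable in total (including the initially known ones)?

[1] (iii) [exempt_fee, notify_finance, has_valid_id => resident]; (v) [notify_finance, exempt_fee => age_verified]; (vii) [tax_filed, over_18, application_complete => enrolled_program]; (viii) [household_head, tax_filed, notify_finance => address_verified]. ⇒ new: resident, age_verified, enrolled_program, address_verified.
[2] (i) [has_valid_id, address_verified => case_approved]; (ii) [resident, tax_filed => adult_resident]; (iv) [resident, renewal_due => identity_verified]; (vi) [address_verified, renewal_due => citizen]. ⇒ new: case_approved, adult_resident, identity_verified, citizen.
[3] (x) [citizen, adult_resident, enrolled_program => income_below_cap]. ⇒ new: income_below_cap.
Closure: {address_verified, adult_resident, age_verified, application_complete, case_approved, citizen, eligible_subsidy, eligible_tier1, enrolled_program, exempt_fee, has_valid_id, household_head, identity_verified, income_below_cap, means_tested, notify_finance, over_18, renewal_due, resident, tax_filed} — 20 facts.

20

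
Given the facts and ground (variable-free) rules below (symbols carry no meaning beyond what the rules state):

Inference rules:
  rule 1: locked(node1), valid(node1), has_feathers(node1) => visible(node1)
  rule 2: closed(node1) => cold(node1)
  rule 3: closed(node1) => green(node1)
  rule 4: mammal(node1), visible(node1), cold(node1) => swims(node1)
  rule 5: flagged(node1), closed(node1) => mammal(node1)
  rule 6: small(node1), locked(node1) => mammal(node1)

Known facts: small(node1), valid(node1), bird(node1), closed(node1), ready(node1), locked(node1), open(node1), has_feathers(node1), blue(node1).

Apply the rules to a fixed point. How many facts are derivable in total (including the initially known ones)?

Round 1: rule 1 [locked(node1), valid(node1), has_feathers(node1) => visible(node1)]; rule 2 [closed(node1) => cold(node1)]; rule 3 [closed(node1) => green(node1)]; rule 6 [small(node1), locked(node1) => mammal(node1)]. Adds visible(node1), cold(node1), green(node1), mammal(node1).
Round 2: rule 4 [mammal(node1), visible(node1), cold(node1) => swims(node1)]. Adds swims(node1).
Closure: {bird(node1), blue(node1), closed(node1), cold(node1), green(node1), has_feathers(node1), locked(node1), mammal(node1), open(node1), ready(node1), small(node1), swims(node1), valid(node1), visible(node1)} — 14 facts.

14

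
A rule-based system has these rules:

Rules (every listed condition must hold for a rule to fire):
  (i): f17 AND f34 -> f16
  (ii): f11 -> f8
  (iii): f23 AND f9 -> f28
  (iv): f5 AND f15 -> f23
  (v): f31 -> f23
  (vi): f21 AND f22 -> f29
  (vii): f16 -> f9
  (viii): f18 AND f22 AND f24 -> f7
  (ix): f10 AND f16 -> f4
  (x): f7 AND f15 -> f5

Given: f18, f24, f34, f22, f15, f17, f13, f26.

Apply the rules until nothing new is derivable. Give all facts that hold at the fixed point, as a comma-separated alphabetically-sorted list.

Round 1 fires (i), (viii), giving f16, f7.
Round 2 fires (vii), (x), giving f9, f5.
Round 3 fires (iv), giving f23.
Round 4 fires (iii), giving f28.

f13, f15, f16, f17, f18, f22, f23, f24, f26, f28, f34, f5, f7, f9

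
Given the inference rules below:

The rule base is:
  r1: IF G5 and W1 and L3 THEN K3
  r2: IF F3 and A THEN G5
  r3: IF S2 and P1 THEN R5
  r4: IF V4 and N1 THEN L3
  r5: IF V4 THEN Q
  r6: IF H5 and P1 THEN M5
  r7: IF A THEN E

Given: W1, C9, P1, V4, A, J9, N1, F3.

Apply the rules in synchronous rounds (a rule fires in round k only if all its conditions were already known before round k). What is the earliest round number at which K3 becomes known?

2

Round 1: r2 [IF F3 and A THEN G5]; r4 [IF V4 and N1 THEN L3]; r5 [IF V4 THEN Q]; r7 [IF A THEN E]. Adds G5, L3, Q, E.
Round 2: r1 [IF G5 and W1 and L3 THEN K3]. Adds K3.
K3 first appears in round 2.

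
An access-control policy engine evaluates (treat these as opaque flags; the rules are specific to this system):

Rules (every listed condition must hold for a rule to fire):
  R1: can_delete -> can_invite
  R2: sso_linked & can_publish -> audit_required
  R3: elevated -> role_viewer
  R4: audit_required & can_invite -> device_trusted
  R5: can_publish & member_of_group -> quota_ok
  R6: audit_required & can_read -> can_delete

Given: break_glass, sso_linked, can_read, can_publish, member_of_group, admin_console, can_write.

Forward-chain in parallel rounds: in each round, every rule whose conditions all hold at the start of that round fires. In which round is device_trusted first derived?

Round 1: R2 [sso_linked & can_publish -> audit_required]; R5 [can_publish & member_of_group -> quota_ok]. New: audit_required, quota_ok.
Round 2: R6 [audit_required & can_read -> can_delete]. New: can_delete.
Round 3: R1 [can_delete -> can_invite]. New: can_invite.
Round 4: R4 [audit_required & can_invite -> device_trusted]. New: device_trusted.
device_trusted first appears in round 4.

4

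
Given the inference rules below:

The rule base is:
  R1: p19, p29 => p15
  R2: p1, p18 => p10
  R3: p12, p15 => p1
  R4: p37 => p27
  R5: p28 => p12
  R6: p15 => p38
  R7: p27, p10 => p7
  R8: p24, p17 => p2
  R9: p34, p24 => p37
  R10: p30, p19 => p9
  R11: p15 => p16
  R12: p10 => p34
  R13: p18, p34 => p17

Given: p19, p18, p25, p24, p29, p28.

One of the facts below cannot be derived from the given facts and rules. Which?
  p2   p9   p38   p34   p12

p9

Round 1 fires R1, R5, giving p15, p12.
Round 2 fires R3, R6, R11, giving p1, p38, p16.
Round 3 fires R2, giving p10.
Round 4 fires R12, giving p34.
Round 5 fires R9, R13, giving p37, p17.
Round 6 fires R4, R8, giving p27, p2.
Round 7 fires R7, giving p7.
Derived: p2 (round 6), p38 (round 2), p12 (round 1), p34 (round 4). p9 never appears in any round.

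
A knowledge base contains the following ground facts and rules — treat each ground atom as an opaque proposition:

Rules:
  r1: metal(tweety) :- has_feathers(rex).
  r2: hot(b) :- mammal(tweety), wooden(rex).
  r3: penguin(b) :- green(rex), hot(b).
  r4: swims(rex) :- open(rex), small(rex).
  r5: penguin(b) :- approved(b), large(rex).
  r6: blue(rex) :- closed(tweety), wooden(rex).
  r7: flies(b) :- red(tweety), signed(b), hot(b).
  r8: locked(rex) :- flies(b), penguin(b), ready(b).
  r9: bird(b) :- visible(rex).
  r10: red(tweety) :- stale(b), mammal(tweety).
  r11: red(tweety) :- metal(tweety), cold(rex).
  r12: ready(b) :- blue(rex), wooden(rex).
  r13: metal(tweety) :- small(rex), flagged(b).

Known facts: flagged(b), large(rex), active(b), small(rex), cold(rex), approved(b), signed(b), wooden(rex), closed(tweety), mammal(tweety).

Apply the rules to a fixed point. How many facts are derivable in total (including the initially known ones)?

Round 1 fires r2, r5, r6, r13, giving hot(b), penguin(b), blue(rex), metal(tweety).
Round 2 fires r11, r12, giving red(tweety), ready(b).
Round 3 fires r7, giving flies(b).
Round 4 fires r8, giving locked(rex).
Closure: {active(b), approved(b), blue(rex), closed(tweety), cold(rex), flagged(b), flies(b), hot(b), large(rex), locked(rex), mammal(tweety), metal(tweety), penguin(b), ready(b), red(tweety), signed(b), small(rex), wooden(rex)} — 18 facts.

18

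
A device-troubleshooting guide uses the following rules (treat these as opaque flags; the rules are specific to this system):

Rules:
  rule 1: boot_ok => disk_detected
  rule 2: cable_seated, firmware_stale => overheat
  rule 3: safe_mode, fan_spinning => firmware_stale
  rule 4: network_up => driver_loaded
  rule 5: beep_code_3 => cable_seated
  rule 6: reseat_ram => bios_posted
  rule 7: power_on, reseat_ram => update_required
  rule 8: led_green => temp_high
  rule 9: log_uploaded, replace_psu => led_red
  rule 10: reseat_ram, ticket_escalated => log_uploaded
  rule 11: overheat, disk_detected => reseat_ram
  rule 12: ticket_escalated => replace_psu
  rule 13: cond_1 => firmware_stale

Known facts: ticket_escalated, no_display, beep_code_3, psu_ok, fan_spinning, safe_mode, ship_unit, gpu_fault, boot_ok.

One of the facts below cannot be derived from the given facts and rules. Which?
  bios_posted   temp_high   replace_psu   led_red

Round 1 fires rule 1, rule 3, rule 5, rule 12, giving disk_detected, firmware_stale, cable_seated, replace_psu.
Round 2 fires rule 2, giving overheat.
Round 3 fires rule 11, giving reseat_ram.
Round 4 fires rule 6, rule 10, giving bios_posted, log_uploaded.
Round 5 fires rule 9, giving led_red.
Derived: bios_posted (round 4), replace_psu (round 1), led_red (round 5). temp_high never appears in any round.

temp_high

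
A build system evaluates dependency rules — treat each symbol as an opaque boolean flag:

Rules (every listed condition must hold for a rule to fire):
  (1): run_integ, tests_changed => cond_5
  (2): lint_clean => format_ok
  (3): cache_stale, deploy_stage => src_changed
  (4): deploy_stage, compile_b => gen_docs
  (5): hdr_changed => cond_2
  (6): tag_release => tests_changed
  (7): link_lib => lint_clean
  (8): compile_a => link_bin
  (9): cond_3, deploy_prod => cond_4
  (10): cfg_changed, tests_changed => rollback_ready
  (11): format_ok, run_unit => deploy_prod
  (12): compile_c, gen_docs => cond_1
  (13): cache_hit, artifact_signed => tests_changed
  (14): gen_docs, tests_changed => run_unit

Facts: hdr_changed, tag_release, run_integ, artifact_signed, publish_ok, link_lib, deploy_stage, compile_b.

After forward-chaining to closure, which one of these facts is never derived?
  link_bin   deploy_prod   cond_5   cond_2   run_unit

[1] (4) [deploy_stage, compile_b => gen_docs]; (5) [hdr_changed => cond_2]; (6) [tag_release => tests_changed]; (7) [link_lib => lint_clean]. ⇒ new: gen_docs, cond_2, tests_changed, lint_clean.
[2] (1) [run_integ, tests_changed => cond_5]; (2) [lint_clean => format_ok]; (14) [gen_docs, tests_changed => run_unit]. ⇒ new: cond_5, format_ok, run_unit.
[3] (11) [format_ok, run_unit => deploy_prod]. ⇒ new: deploy_prod.
Derived: run_unit (round 2), cond_5 (round 2), cond_2 (round 1), deploy_prod (round 3). link_bin never appears in any round.

link_bin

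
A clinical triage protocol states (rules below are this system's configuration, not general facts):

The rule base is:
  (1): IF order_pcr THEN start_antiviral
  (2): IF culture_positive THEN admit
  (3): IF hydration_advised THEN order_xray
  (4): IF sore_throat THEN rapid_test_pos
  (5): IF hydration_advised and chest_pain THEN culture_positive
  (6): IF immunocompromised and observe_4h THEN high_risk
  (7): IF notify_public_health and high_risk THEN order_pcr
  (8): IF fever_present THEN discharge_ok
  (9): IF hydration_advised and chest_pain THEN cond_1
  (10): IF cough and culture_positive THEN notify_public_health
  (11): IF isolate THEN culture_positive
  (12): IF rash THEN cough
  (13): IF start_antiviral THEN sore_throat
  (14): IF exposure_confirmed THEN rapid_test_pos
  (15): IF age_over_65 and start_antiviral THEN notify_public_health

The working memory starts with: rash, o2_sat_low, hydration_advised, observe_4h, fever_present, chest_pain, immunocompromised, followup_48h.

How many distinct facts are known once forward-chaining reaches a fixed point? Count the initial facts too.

20

Round 1 — (3), (5), (6), (8), (9), (12), derive order_xray, culture_positive, high_risk, discharge_ok, cond_1, cough.
Round 2 — (2), (10), derive admit, notify_public_health.
Round 3 — (7), derive order_pcr.
Round 4 — (1), derive start_antiviral.
Round 5 — (13), derive sore_throat.
Round 6 — (4), derive rapid_test_pos.
Closure: {admit, chest_pain, cond_1, cough, culture_positive, discharge_ok, fever_present, followup_48h, high_risk, hydration_advised, immunocompromised, notify_public_health, o2_sat_low, observe_4h, order_pcr, order_xray, rapid_test_pos, rash, sore_throat, start_antiviral} — 20 facts.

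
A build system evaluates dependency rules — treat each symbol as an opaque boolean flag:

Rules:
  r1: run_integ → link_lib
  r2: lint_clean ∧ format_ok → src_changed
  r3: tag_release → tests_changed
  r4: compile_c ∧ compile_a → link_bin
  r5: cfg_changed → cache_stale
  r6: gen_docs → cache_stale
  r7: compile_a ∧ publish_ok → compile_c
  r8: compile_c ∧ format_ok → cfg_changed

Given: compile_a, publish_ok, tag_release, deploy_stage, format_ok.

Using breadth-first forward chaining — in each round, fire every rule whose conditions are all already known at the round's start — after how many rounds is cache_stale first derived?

Round 1 fires r3, r7, giving tests_changed, compile_c.
Round 2 fires r4, r8, giving link_bin, cfg_changed.
Round 3 fires r5, giving cache_stale.
cache_stale first appears in round 3.

3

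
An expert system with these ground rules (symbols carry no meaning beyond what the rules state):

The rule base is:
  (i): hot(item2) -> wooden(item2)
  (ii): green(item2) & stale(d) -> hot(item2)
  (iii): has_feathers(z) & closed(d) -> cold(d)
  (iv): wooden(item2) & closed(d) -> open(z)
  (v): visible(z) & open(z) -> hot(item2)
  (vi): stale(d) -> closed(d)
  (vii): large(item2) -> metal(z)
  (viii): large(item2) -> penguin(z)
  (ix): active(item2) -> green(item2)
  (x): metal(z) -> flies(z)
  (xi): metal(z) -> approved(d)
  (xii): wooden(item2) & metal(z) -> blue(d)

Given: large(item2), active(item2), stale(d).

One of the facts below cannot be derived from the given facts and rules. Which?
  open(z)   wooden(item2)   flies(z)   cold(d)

cold(d)

Round 1 fires (vi), (vii), (viii), (ix), giving closed(d), metal(z), penguin(z), green(item2).
Round 2 fires (ii), (x), (xi), giving hot(item2), flies(z), approved(d).
Round 3 fires (i), giving wooden(item2).
Round 4 fires (iv), (xii), giving open(z), blue(d).
Derived: wooden(item2) (round 3), open(z) (round 4), flies(z) (round 2). cold(d) never appears in any round.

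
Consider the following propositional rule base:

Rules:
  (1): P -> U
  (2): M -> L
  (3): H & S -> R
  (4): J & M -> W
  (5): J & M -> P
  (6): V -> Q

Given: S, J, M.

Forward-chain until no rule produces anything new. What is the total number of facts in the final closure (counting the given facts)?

Round 1: (2) [M -> L]; (4) [J & M -> W]; (5) [J & M -> P]. Adds L, W, P.
Round 2: (1) [P -> U]. Adds U.
Closure: {J, L, M, P, S, U, W} — 7 facts.

7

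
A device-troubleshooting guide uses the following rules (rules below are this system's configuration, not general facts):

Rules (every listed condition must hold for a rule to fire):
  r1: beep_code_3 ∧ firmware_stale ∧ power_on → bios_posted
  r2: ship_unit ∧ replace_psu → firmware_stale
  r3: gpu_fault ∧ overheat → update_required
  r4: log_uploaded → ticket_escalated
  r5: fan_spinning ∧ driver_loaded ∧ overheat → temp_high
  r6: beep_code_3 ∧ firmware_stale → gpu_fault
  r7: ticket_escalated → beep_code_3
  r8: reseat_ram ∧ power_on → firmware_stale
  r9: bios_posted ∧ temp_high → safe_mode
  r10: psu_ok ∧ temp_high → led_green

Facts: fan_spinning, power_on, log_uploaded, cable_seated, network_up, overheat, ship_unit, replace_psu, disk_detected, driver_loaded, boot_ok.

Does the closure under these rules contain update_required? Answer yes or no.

[1] r2 [ship_unit ∧ replace_psu → firmware_stale]; r4 [log_uploaded → ticket_escalated]; r5 [fan_spinning ∧ driver_loaded ∧ overheat → temp_high]. ⇒ new: firmware_stale, ticket_escalated, temp_high.
[2] r7 [ticket_escalated → beep_code_3]. ⇒ new: beep_code_3.
[3] r1 [beep_code_3 ∧ firmware_stale ∧ power_on → bios_posted]; r6 [beep_code_3 ∧ firmware_stale → gpu_fault]. ⇒ new: bios_posted, gpu_fault.
[4] r3 [gpu_fault ∧ overheat → update_required]; r9 [bios_posted ∧ temp_high → safe_mode]. ⇒ new: update_required, safe_mode.
update_required appears in round 4, so it is derivable.

yes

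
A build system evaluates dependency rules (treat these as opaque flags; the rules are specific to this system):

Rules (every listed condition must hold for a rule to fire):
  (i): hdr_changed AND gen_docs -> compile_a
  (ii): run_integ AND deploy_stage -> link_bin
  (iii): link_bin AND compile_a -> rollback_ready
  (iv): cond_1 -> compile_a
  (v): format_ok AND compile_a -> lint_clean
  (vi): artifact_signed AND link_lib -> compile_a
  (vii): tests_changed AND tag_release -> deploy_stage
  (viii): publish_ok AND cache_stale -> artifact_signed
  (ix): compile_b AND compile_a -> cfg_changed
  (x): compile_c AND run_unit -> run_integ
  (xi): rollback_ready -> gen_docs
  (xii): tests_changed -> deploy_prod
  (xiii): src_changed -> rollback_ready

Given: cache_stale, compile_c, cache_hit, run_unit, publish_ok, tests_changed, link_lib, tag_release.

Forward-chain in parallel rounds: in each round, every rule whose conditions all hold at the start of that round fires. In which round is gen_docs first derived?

4

[1] (vii) [tests_changed AND tag_release -> deploy_stage]; (viii) [publish_ok AND cache_stale -> artifact_signed]; (x) [compile_c AND run_unit -> run_integ]; (xii) [tests_changed -> deploy_prod]. ⇒ new: deploy_stage, artifact_signed, run_integ, deploy_prod.
[2] (ii) [run_integ AND deploy_stage -> link_bin]; (vi) [artifact_signed AND link_lib -> compile_a]. ⇒ new: link_bin, compile_a.
[3] (iii) [link_bin AND compile_a -> rollback_ready]. ⇒ new: rollback_ready.
[4] (xi) [rollback_ready -> gen_docs]. ⇒ new: gen_docs.
gen_docs first appears in round 4.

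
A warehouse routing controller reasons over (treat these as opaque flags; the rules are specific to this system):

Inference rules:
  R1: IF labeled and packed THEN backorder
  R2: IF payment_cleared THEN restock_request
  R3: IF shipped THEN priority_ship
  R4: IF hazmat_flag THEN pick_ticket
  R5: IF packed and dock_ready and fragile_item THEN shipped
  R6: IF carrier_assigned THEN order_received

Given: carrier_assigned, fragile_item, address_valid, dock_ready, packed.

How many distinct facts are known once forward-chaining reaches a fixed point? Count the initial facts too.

8

Round 1: R5 [IF packed and dock_ready and fragile_item THEN shipped]; R6 [IF carrier_assigned THEN order_received]. Adds shipped, order_received.
Round 2: R3 [IF shipped THEN priority_ship]. Adds priority_ship.
Closure: {address_valid, carrier_assigned, dock_ready, fragile_item, order_received, packed, priority_ship, shipped} — 8 facts.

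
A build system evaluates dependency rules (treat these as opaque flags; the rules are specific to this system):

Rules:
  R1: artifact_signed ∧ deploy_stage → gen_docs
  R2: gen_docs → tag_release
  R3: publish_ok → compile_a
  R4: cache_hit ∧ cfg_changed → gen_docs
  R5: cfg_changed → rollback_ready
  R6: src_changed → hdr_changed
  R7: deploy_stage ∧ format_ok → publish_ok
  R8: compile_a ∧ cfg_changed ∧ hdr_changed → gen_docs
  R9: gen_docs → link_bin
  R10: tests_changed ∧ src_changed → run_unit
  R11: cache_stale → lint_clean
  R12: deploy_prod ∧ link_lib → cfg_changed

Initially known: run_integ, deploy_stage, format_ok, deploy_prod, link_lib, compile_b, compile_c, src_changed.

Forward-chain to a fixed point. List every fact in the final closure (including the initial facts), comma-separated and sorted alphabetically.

cfg_changed, compile_a, compile_b, compile_c, deploy_prod, deploy_stage, format_ok, gen_docs, hdr_changed, link_bin, link_lib, publish_ok, rollback_ready, run_integ, src_changed, tag_release

Round 1 fires R6, R7, R12, giving hdr_changed, publish_ok, cfg_changed.
Round 2 fires R3, R5, giving compile_a, rollback_ready.
Round 3 fires R8, giving gen_docs.
Round 4 fires R2, R9, giving tag_release, link_bin.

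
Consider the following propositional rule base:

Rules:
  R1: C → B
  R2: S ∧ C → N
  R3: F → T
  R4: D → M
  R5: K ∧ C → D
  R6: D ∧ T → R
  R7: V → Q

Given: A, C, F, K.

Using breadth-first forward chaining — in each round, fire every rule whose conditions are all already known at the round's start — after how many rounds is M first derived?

[1] R1 [C → B]; R3 [F → T]; R5 [K ∧ C → D]. ⇒ new: B, T, D.
[2] R4 [D → M]; R6 [D ∧ T → R]. ⇒ new: M, R.
M first appears in round 2.

2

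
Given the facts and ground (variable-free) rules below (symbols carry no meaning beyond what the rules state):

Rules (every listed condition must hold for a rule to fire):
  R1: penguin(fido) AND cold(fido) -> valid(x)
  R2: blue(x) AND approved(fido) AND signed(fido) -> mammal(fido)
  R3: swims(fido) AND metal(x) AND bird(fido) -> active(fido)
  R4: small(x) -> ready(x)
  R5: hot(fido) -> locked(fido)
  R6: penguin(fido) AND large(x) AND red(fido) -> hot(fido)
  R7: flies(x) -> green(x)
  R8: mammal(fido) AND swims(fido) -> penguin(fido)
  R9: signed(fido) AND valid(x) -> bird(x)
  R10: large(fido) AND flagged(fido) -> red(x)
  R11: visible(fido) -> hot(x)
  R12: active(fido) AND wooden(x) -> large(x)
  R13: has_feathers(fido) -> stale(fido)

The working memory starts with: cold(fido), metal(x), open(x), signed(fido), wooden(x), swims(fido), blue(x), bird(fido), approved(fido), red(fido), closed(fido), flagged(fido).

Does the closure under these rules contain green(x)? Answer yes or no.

Round 1 — R2, R3, derive mammal(fido), active(fido).
Round 2 — R8, R12, derive penguin(fido), large(x).
Round 3 — R1, R6, derive valid(x), hot(fido).
Round 4 — R5, R9, derive locked(fido), bird(x).
Fixed point reached. green(x) is concluded only by R7; R7 needs flies(x) (never derived).

no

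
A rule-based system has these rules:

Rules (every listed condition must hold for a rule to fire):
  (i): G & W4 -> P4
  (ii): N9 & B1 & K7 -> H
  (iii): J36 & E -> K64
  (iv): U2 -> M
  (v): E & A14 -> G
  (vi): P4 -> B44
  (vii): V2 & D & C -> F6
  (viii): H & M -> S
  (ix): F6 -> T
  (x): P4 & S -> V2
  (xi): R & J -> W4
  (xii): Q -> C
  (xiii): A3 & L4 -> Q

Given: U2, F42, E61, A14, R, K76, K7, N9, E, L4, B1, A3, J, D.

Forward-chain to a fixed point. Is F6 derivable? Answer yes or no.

yes

Round 1 fires (ii), (iv), (v), (xi), (xiii), giving H, M, G, W4, Q.
Round 2 fires (i), (viii), (xii), giving P4, S, C.
Round 3 fires (vi), (x), giving B44, V2.
Round 4 fires (vii), giving F6.
Round 5 fires (ix), giving T.
F6 appears in round 4, so it is derivable.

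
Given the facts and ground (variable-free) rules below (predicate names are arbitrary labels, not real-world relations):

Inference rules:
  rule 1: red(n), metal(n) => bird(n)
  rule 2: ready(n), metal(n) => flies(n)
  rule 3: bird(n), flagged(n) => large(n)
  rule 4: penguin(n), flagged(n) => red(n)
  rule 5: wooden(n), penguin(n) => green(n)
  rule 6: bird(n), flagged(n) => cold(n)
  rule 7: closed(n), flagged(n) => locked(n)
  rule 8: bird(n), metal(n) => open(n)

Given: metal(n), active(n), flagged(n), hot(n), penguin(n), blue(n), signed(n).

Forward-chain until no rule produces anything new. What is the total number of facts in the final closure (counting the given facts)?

12

Round 1 fires rule 4, giving red(n).
Round 2 fires rule 1, giving bird(n).
Round 3 fires rule 3, rule 6, rule 8, giving large(n), cold(n), open(n).
Closure: {active(n), bird(n), blue(n), cold(n), flagged(n), hot(n), large(n), metal(n), open(n), penguin(n), red(n), signed(n)} — 12 facts.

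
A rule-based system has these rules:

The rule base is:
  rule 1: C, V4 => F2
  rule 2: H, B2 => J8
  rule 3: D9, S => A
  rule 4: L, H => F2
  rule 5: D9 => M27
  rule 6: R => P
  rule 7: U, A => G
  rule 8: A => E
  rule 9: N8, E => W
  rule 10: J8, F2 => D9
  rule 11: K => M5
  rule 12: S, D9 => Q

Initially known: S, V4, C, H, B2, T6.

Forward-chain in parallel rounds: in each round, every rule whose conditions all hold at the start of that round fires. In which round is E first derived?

[1] rule 1 [C, V4 => F2]; rule 2 [H, B2 => J8]. ⇒ new: F2, J8.
[2] rule 10 [J8, F2 => D9]. ⇒ new: D9.
[3] rule 3 [D9, S => A]; rule 5 [D9 => M27]; rule 12 [S, D9 => Q]. ⇒ new: A, M27, Q.
[4] rule 8 [A => E]. ⇒ new: E.
E first appears in round 4.

4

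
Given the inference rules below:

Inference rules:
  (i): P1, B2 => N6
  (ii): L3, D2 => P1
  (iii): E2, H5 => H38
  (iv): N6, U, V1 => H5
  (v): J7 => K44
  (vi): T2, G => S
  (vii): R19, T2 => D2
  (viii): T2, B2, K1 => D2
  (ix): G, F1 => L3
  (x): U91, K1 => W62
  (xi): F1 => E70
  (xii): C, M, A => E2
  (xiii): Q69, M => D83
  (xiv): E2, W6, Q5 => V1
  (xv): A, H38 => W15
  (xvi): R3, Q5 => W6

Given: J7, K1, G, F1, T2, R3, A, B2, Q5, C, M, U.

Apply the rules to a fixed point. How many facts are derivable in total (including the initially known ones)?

Round 1: (v) [J7 => K44]; (vi) [T2, G => S]; (viii) [T2, B2, K1 => D2]; (ix) [G, F1 => L3]; (xi) [F1 => E70]; (xii) [C, M, A => E2]; (xvi) [R3, Q5 => W6]. Adds K44, S, D2, L3, E70, E2, W6.
Round 2: (ii) [L3, D2 => P1]; (xiv) [E2, W6, Q5 => V1]. Adds P1, V1.
Round 3: (i) [P1, B2 => N6]. Adds N6.
Round 4: (iv) [N6, U, V1 => H5]. Adds H5.
Round 5: (iii) [E2, H5 => H38]. Adds H38.
Round 6: (xv) [A, H38 => W15]. Adds W15.
Closure: {A, B2, C, D2, E2, E70, F1, G, H38, H5, J7, K1, K44, L3, M, N6, P1, Q5, R3, S, T2, U, V1, W15, W6} — 25 facts.

25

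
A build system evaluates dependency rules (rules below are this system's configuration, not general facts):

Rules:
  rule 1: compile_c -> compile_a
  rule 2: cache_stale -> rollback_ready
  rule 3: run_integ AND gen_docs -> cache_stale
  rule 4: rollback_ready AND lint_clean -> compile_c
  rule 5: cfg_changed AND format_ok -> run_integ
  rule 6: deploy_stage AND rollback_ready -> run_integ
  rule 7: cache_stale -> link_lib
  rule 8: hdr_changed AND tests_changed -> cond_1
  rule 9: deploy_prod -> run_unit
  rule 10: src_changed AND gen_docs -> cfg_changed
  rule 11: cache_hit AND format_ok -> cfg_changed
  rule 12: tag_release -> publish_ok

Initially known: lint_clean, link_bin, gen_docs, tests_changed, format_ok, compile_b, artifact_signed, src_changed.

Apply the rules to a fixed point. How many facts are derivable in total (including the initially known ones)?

Round 1: rule 10 [src_changed AND gen_docs -> cfg_changed]. Adds cfg_changed.
Round 2: rule 5 [cfg_changed AND format_ok -> run_integ]. Adds run_integ.
Round 3: rule 3 [run_integ AND gen_docs -> cache_stale]. Adds cache_stale.
Round 4: rule 2 [cache_stale -> rollback_ready]; rule 7 [cache_stale -> link_lib]. Adds rollback_ready, link_lib.
Round 5: rule 4 [rollback_ready AND lint_clean -> compile_c]. Adds compile_c.
Round 6: rule 1 [compile_c -> compile_a]. Adds compile_a.
Closure: {artifact_signed, cache_stale, cfg_changed, compile_a, compile_b, compile_c, format_ok, gen_docs, link_bin, link_lib, lint_clean, rollback_ready, run_integ, src_changed, tests_changed} — 15 facts.

15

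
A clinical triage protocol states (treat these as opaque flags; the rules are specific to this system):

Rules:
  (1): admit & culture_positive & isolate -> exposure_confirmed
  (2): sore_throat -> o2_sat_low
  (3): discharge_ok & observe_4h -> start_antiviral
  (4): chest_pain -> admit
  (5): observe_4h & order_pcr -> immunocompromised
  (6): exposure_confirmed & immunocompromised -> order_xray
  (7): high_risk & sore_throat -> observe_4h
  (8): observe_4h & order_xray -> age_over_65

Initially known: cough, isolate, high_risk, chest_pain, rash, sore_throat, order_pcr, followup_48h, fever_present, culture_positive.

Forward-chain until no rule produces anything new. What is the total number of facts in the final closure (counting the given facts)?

17

Round 1 — (2), (4), (7), derive o2_sat_low, admit, observe_4h.
Round 2 — (1), (5), derive exposure_confirmed, immunocompromised.
Round 3 — (6), derive order_xray.
Round 4 — (8), derive age_over_65.
Closure: {admit, age_over_65, chest_pain, cough, culture_positive, exposure_confirmed, fever_present, followup_48h, high_risk, immunocompromised, isolate, o2_sat_low, observe_4h, order_pcr, order_xray, rash, sore_throat} — 17 facts.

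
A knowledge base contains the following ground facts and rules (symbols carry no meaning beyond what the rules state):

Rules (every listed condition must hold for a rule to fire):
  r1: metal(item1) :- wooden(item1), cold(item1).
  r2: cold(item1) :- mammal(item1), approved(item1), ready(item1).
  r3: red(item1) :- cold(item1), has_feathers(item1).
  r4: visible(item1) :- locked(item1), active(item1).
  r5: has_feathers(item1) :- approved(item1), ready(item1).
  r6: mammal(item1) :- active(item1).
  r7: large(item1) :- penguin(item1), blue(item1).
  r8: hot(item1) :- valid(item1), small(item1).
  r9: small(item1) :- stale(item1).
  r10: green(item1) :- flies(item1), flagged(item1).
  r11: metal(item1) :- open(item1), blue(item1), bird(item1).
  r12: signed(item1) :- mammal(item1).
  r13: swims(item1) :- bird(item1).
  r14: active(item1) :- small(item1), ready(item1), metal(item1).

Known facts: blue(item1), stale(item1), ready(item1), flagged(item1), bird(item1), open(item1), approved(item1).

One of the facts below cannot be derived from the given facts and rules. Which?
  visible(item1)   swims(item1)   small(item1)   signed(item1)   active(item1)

visible(item1)

Round 1 fires r5, r9, r11, r13, giving has_feathers(item1), small(item1), metal(item1), swims(item1).
Round 2 fires r14, giving active(item1).
Round 3 fires r6, giving mammal(item1).
Round 4 fires r2, r12, giving cold(item1), signed(item1).
Round 5 fires r3, giving red(item1).
Derived: active(item1) (round 2), small(item1) (round 1), signed(item1) (round 4), swims(item1) (round 1). visible(item1) never appears in any round.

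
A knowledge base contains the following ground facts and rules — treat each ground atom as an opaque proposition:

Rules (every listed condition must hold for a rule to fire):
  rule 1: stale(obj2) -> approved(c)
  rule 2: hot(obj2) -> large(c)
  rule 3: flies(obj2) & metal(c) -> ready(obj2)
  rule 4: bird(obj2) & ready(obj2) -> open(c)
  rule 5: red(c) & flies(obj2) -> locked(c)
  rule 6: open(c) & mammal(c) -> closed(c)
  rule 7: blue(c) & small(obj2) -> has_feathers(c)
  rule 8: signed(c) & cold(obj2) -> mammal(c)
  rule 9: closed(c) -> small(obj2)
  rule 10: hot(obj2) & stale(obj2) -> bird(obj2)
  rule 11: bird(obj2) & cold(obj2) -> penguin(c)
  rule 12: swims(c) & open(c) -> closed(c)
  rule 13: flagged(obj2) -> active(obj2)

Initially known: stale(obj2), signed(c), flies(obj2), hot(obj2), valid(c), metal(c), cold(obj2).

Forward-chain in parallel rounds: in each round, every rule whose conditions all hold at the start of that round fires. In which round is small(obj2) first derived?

Round 1: rule 1 [stale(obj2) -> approved(c)]; rule 2 [hot(obj2) -> large(c)]; rule 3 [flies(obj2) & metal(c) -> ready(obj2)]; rule 8 [signed(c) & cold(obj2) -> mammal(c)]; rule 10 [hot(obj2) & stale(obj2) -> bird(obj2)]. Adds approved(c), large(c), ready(obj2), mammal(c), bird(obj2).
Round 2: rule 4 [bird(obj2) & ready(obj2) -> open(c)]; rule 11 [bird(obj2) & cold(obj2) -> penguin(c)]. Adds open(c), penguin(c).
Round 3: rule 6 [open(c) & mammal(c) -> closed(c)]. Adds closed(c).
Round 4: rule 9 [closed(c) -> small(obj2)]. Adds small(obj2).
small(obj2) first appears in round 4.

4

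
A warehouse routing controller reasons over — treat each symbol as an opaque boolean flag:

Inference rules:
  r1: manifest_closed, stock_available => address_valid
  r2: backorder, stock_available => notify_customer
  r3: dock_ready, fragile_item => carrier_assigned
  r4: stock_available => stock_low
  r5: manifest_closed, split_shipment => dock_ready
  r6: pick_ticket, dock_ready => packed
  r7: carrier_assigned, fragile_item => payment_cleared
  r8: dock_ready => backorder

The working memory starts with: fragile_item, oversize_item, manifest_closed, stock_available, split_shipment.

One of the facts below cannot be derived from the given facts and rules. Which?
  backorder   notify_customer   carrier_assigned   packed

packed

Round 1: r1 [manifest_closed, stock_available => address_valid]; r4 [stock_available => stock_low]; r5 [manifest_closed, split_shipment => dock_ready]. Adds address_valid, stock_low, dock_ready.
Round 2: r3 [dock_ready, fragile_item => carrier_assigned]; r8 [dock_ready => backorder]. Adds carrier_assigned, backorder.
Round 3: r2 [backorder, stock_available => notify_customer]; r7 [carrier_assigned, fragile_item => payment_cleared]. Adds notify_customer, payment_cleared.
Derived: notify_customer (round 3), carrier_assigned (round 2), backorder (round 2). packed never appears in any round.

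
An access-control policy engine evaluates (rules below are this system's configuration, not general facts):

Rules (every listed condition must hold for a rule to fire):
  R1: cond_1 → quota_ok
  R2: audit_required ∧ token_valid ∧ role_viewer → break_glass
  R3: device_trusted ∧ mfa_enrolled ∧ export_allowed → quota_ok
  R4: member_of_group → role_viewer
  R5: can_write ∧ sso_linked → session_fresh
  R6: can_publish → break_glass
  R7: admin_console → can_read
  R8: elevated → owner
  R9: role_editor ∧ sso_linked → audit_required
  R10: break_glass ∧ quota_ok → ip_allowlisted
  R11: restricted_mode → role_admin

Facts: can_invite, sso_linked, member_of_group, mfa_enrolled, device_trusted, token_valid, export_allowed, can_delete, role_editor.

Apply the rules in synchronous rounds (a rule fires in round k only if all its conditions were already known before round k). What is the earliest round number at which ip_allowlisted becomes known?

3

Round 1 — R3, R4, R9, derive quota_ok, role_viewer, audit_required.
Round 2 — R2, derive break_glass.
Round 3 — R10, derive ip_allowlisted.
ip_allowlisted first appears in round 3.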